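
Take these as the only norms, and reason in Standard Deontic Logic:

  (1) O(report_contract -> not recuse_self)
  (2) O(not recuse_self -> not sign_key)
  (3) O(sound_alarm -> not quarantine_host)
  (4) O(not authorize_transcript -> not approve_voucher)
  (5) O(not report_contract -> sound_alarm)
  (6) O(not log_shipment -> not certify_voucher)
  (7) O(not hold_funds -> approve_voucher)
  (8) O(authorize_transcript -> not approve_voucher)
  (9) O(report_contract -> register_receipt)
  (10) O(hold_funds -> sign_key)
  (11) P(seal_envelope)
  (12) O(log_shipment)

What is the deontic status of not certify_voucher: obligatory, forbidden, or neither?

Premise 6 is O(not log_shipment -> not certify_voucher), but O(not log_shipment) is not derivable from the premises, so it does not yield O(not certify_voucher).
No premise or chain of K-axiom applications forces O(not certify_voucher), and none forces O(certify_voucher). So not certify_voucher is neither obligatory nor forbidden under these norms.

Neither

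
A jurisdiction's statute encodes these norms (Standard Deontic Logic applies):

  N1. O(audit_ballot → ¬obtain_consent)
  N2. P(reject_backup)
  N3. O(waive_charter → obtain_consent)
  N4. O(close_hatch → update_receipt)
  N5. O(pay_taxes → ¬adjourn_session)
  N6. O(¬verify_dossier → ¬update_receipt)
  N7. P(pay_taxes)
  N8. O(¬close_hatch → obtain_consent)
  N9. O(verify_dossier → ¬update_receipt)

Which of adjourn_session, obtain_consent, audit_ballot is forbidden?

Premises 6 and 9 are O(¬verify_dossier → ¬update_receipt) and O(verify_dossier → ¬update_receipt); every ideal world satisfies ¬verify_dossier or verify_dossier, so in either case ¬update_receipt holds — hence O(¬update_receipt).
Premise 4, O(close_hatch → update_receipt), contraposes to O(¬update_receipt → ¬close_hatch); with O(¬update_receipt) we get O(¬close_hatch).
Applying K to premise 8 (O(¬close_hatch → obtain_consent)) and O(¬close_hatch) yields O(obtain_consent).
Premise 1 is O(audit_ballot → ¬obtain_consent); contrapositively O(obtain_consent → ¬audit_ballot). Since O(obtain_consent) holds, K gives O(¬audit_ballot).
So O(¬audit_ballot) holds, i.e. audit_ballot is forbidden. None of the other listed options is forbidden under the premises.

audit_ballot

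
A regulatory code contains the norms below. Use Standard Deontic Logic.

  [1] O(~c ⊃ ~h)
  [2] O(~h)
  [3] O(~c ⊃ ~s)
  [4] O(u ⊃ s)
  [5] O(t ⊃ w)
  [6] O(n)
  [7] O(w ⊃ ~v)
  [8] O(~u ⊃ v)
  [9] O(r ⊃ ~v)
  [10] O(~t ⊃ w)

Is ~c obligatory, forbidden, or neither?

Forbidden

Premises 10 and 5 are O(~t ⊃ w) and O(t ⊃ w); every ideal world satisfies ~t or t, so in either case w holds — hence O(w).
From O(w) and premise 7, O(w ⊃ ~v), we obtain O(~v).
The contrapositive of premise 8 (O(~u ⊃ v)) is O(~v ⊃ u), and O(~v) is already established, so O(u).
With premise 4, O(u ⊃ s), the K-axiom yields O(s).
Premise 3, O(~c ⊃ ~s), contraposes to O(s ⊃ c); with O(s) we get O(c).
Premises 1, 2, 6, 9 do not contribute to this derivation.
Thus O(c), which is F(~c): ~c is forbidden.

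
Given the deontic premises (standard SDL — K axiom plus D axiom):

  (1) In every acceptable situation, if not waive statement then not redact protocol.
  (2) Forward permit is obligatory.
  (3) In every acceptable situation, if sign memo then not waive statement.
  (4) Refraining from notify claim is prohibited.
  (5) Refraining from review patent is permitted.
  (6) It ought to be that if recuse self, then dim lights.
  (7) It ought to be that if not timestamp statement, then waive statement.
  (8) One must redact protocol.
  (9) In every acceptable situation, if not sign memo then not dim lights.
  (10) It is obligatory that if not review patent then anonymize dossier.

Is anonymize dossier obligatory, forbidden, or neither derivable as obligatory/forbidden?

Premise 10 is O(¬review_patent → anonymize_dossier), but O(¬review_patent) is not derivable from the premises (the permission P(¬review_patent) asserts only ¬O(review_patent), not O(¬review_patent)), so it does not yield O(anonymize_dossier).
No premise or chain of K-axiom applications forces O(anonymize_dossier), and none forces O(¬anonymize_dossier). So anonymize_dossier is neither obligatory nor forbidden under these norms.

Neither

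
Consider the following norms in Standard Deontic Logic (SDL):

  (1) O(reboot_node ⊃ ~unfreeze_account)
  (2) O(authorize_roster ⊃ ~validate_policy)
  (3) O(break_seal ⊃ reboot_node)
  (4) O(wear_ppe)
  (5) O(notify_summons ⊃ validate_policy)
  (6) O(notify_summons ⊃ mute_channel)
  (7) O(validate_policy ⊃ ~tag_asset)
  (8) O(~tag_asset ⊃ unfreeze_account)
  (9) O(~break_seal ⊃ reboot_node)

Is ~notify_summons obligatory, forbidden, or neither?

Obligatory

Premises 9 and 3 are O(~break_seal ⊃ reboot_node) and O(break_seal ⊃ reboot_node); every ideal world satisfies ~break_seal or break_seal, so in either case reboot_node holds — hence O(reboot_node).
With premise 1, O(reboot_node ⊃ ~unfreeze_account), the K-axiom yields O(~unfreeze_account).
Premise 8 is O(~tag_asset ⊃ unfreeze_account); contrapositively O(~unfreeze_account ⊃ tag_asset). Since O(~unfreeze_account) holds, K gives O(tag_asset).
Premise 7, O(validate_policy ⊃ ~tag_asset), contraposes to O(tag_asset ⊃ ~validate_policy); with O(tag_asset) we get O(~validate_policy).
The contrapositive of premise 5 (O(notify_summons ⊃ validate_policy)) is O(~validate_policy ⊃ ~notify_summons), and O(~validate_policy) is already established, so O(~notify_summons).
Premises 2, 4, 6 do not contribute to this derivation.
Hence ~notify_summons is obligatory.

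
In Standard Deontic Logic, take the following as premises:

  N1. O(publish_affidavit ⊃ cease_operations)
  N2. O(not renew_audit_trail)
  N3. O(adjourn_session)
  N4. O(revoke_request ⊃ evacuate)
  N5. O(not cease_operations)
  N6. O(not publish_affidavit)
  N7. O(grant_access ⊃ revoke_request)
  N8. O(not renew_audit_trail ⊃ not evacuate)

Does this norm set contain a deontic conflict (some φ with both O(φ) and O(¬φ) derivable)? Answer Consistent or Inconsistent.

Premise 1 is O(publish_affidavit ⊃ cease_operations), but O(publish_affidavit) is not derivable from the premises, so it does not yield O(cease_operations).
So O(cease_operations) is not derivable, and the apparent clash with O(not cease_operations) does not arise.
A world satisfying every obligation exists (e.g. adjourn_session=true, cease_operations=false, evacuate=false, grant_access=false, publish_affidavit=false, renew_audit_trail=false, revoke_request=false); no atom is both obligatory and forbidden, so the set is consistent.

Consistent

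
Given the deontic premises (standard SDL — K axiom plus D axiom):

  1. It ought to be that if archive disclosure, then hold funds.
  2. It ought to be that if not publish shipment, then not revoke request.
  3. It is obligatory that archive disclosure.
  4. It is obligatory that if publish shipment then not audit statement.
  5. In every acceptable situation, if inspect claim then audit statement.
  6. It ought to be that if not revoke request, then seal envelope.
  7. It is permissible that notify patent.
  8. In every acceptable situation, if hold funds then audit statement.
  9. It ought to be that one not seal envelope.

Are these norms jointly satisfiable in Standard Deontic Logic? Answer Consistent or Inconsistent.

From premise 3 we have O(archive_disclosure).
With premise 1, O(archive_disclosure → hold_funds), the K-axiom yields O(hold_funds).
From O(hold_funds) and premise 8, O(hold_funds → audit_statement), we obtain O(audit_statement).
Premise 4, O(publish_shipment → ¬audit_statement), contraposes to O(audit_statement → ¬publish_shipment); with O(audit_statement) we get O(¬publish_shipment).
Applying K to premise 2 (O(¬publish_shipment → ¬revoke_request)) and O(¬publish_shipment) yields O(¬revoke_request).
Premise 6 is O(¬revoke_request → seal_envelope); since O(¬revoke_request), deontic closure gives O(seal_envelope).
However, premise 9 gives O(¬seal_envelope).
We now have both O(seal_envelope) and O(¬seal_envelope) — seal_envelope is simultaneously obligatory and forbidden, violating the D-axiom.

Inconsistent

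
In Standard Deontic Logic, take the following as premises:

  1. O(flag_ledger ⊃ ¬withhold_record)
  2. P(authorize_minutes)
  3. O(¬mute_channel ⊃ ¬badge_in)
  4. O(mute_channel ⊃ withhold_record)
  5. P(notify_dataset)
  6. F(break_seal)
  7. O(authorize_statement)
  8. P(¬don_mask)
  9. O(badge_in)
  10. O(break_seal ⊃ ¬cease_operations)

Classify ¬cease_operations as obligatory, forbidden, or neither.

Premise 10 is O(break_seal ⊃ ¬cease_operations), but O(break_seal) is not derivable from the premises, so it does not yield O(¬cease_operations).
No premise or chain of K-axiom applications forces O(¬cease_operations), and none forces O(cease_operations). So ¬cease_operations is neither obligatory nor forbidden under these norms.

Neither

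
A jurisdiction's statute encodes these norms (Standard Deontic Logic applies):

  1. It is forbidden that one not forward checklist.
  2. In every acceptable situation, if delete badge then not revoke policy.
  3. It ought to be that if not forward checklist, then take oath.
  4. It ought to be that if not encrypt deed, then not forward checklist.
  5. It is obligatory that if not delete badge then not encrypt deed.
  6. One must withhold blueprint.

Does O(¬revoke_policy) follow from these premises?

F(¬forward_checklist) at premise 1 means O(forward_checklist).
The contrapositive of premise 4 (O(¬encrypt_deed → ¬forward_checklist)) is O(forward_checklist → encrypt_deed), and O(forward_checklist) is already established, so O(encrypt_deed).
Premise 5, O(¬delete_badge → ¬encrypt_deed), contraposes to O(encrypt_deed → delete_badge); with O(encrypt_deed) we get O(delete_badge).
With premise 2, O(delete_badge → ¬revoke_policy), the K-axiom yields O(¬revoke_policy).
Premises 3, 6 do not contribute to this derivation.
So O(¬revoke_policy) follows.

Yes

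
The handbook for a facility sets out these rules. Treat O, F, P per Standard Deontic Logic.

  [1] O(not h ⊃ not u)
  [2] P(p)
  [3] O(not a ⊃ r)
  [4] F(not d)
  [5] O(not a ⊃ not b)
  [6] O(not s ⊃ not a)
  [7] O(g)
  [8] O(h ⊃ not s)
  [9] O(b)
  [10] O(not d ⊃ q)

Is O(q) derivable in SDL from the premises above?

Premise 10 is O(not d ⊃ q), but O(not d) is not derivable from the premises, so it does not yield O(q).
No other premise forces O(q). An ideal world satisfying every premise can still have q false, so O(q) is not derivable.

No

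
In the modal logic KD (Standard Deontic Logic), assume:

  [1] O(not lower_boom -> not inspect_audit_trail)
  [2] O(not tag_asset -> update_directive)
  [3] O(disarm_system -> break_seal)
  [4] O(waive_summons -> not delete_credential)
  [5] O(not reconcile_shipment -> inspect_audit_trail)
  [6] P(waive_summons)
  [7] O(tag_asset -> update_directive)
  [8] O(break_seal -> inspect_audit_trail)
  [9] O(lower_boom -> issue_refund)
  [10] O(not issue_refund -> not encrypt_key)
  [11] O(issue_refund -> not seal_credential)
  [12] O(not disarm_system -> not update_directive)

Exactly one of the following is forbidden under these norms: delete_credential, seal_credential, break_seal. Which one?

Premises 7 and 2 cover both cases: O(tag_asset -> update_directive) and O(not tag_asset -> update_directive). Since tag_asset ∨ not tag_asset is a tautology, O(update_directive) follows.
Premise 12, O(not disarm_system -> not update_directive), contraposes to O(update_directive -> disarm_system); with O(update_directive) we get O(disarm_system).
Premise 3 is O(disarm_system -> break_seal); since O(disarm_system), deontic closure gives O(break_seal).
From O(break_seal) and premise 8, O(break_seal -> inspect_audit_trail), we obtain O(inspect_audit_trail).
The contrapositive of premise 1 (O(not lower_boom -> not inspect_audit_trail)) is O(inspect_audit_trail -> lower_boom), and O(inspect_audit_trail) is already established, so O(lower_boom).
Premise 9 is O(lower_boom -> issue_refund); since O(lower_boom), deontic closure gives O(issue_refund).
From O(issue_refund) and premise 11, O(issue_refund -> not seal_credential), we obtain O(not seal_credential).
So O(not seal_credential) holds, i.e. seal_credential is forbidden. None of the other listed options is forbidden under the premises.

seal_credential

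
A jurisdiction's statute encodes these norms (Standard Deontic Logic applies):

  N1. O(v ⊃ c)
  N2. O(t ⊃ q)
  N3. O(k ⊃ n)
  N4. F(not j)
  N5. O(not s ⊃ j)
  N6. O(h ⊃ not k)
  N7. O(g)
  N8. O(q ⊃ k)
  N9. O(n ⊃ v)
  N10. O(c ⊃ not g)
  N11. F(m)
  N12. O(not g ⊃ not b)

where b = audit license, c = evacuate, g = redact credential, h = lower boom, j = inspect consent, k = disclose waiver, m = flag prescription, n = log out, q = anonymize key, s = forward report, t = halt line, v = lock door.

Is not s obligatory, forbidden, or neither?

Neither

Premise 5 is O(not s ⊃ j); even if O(j) held, inferring O(not s) would be affirming the consequent — invalid.
No premise or chain of K-axiom applications forces O(not s), and none forces O(s). So not s is neither obligatory nor forbidden under these norms.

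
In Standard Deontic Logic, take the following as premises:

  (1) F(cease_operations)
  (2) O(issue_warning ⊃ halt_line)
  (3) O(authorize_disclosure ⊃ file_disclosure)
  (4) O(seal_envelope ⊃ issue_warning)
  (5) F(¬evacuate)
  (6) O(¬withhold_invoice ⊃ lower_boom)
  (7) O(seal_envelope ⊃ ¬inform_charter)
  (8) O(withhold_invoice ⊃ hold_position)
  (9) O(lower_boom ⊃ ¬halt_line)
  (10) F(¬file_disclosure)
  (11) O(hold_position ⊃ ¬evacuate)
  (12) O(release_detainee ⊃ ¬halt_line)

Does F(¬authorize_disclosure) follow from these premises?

Premise 3 is O(authorize_disclosure ⊃ file_disclosure); even if O(file_disclosure) held, inferring O(authorize_disclosure) would be affirming the consequent — invalid.
No other premise forces O(authorize_disclosure). An ideal world satisfying every premise can still have ¬authorize_disclosure true, so F(¬authorize_disclosure) is not derivable.

No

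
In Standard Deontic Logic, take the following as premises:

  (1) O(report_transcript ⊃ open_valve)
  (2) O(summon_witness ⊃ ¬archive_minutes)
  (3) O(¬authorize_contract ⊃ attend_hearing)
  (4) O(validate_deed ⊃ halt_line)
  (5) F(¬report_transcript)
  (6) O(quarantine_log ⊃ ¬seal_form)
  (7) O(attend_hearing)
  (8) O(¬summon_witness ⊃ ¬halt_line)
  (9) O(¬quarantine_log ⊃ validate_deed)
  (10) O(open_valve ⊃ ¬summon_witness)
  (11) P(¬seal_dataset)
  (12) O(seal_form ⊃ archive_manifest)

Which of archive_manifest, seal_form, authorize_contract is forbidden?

seal_form

Premise 5 is F(¬report_transcript), i.e. O(report_transcript).
From O(report_transcript) and premise 1, O(report_transcript ⊃ open_valve), we obtain O(open_valve).
Applying K to premise 10 (O(open_valve ⊃ ¬summon_witness)) and O(open_valve) yields O(¬summon_witness).
From O(¬summon_witness) and premise 8, O(¬summon_witness ⊃ ¬halt_line), we obtain O(¬halt_line).
Premise 4, O(validate_deed ⊃ halt_line), contraposes to O(¬halt_line ⊃ ¬validate_deed); with O(¬halt_line) we get O(¬validate_deed).
Premise 9 is O(¬quarantine_log ⊃ validate_deed); contrapositively O(¬validate_deed ⊃ quarantine_log). Since O(¬validate_deed) holds, K gives O(quarantine_log).
With premise 6, O(quarantine_log ⊃ ¬seal_form), the K-axiom yields O(¬seal_form).
So O(¬seal_form) holds, i.e. seal_form is forbidden. None of the other listed options is forbidden under the premises.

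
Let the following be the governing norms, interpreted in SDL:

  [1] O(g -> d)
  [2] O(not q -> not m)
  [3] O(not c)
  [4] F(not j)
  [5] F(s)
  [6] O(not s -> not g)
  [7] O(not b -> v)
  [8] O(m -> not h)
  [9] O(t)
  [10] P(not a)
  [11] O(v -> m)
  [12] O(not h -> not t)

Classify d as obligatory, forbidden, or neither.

Premise 1 is O(g -> d), but O(g) is not derivable from the premises, so it does not yield O(d).
No premise or chain of K-axiom applications forces O(d), and none forces O(not d). So d is neither obligatory nor forbidden under these norms.

Neither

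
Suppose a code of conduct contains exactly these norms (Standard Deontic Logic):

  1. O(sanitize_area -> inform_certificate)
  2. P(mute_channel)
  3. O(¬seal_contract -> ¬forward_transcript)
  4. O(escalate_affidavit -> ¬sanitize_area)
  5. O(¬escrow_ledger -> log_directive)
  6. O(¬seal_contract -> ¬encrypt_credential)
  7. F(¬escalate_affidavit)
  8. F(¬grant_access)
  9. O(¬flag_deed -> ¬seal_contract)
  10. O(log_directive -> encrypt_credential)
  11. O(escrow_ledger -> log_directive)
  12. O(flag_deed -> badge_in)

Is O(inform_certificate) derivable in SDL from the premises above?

Premise 1 is O(sanitize_area -> inform_certificate), but O(sanitize_area) is not derivable from the premises, so it does not yield O(inform_certificate).
No other premise forces O(inform_certificate). An ideal world satisfying every premise can still have inform_certificate false, so O(inform_certificate) is not derivable.

No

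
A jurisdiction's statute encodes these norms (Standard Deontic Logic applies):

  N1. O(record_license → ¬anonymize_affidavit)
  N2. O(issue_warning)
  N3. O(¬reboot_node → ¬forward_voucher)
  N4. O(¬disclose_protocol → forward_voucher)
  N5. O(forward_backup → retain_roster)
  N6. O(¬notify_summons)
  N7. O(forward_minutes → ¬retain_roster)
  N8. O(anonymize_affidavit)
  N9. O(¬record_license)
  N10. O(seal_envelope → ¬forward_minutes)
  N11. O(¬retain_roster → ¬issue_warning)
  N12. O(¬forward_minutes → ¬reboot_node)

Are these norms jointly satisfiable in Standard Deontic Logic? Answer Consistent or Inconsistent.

Consistent

Premise 1 is O(record_license → ¬anonymize_affidavit), but O(record_license) is not derivable from the premises, so it does not yield O(¬anonymize_affidavit).
So O(¬anonymize_affidavit) is not derivable, and the apparent clash with O(anonymize_affidavit) does not arise.
A world satisfying every obligation exists (e.g. anonymize_affidavit=true, disclose_protocol=true, forward_backup=false, forward_minutes=false, forward_voucher=false, issue_warning=true, notify_summons=false, reboot_node=false, record_license=false, retain_roster=true, seal_envelope=false); no atom is both obligatory and forbidden, so the set is consistent.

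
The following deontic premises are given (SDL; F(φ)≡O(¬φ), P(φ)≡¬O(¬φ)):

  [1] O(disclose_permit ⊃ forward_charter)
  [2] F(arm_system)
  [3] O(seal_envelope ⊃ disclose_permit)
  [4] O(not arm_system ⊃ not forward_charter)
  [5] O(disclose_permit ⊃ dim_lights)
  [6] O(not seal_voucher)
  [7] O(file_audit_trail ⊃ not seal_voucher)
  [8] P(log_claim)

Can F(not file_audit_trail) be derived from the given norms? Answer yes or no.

No

Premise 7 is O(file_audit_trail ⊃ not seal_voucher); even if O(not seal_voucher) held, inferring O(file_audit_trail) would be affirming the consequent — invalid.
No other premise forces O(file_audit_trail). An ideal world satisfying every premise can still have not file_audit_trail true, so F(not file_audit_trail) is not derivable.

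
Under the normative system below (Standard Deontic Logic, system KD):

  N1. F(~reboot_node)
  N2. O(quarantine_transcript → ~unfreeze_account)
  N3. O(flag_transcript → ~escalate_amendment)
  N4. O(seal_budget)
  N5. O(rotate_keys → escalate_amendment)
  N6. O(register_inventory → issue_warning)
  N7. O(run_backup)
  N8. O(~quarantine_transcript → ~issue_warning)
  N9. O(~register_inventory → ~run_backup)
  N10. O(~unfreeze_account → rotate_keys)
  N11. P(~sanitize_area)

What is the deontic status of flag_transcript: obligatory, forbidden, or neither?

Premise 7 states O(run_backup) outright.
Premise 9 is O(~register_inventory → ~run_backup); contrapositively O(run_backup → register_inventory). Since O(run_backup) holds, K gives O(register_inventory).
Applying K to premise 6 (O(register_inventory → issue_warning)) and O(register_inventory) yields O(issue_warning).
The contrapositive of premise 8 (O(~quarantine_transcript → ~issue_warning)) is O(issue_warning → quarantine_transcript), and O(issue_warning) is already established, so O(quarantine_transcript).
From O(quarantine_transcript) and premise 2, O(quarantine_transcript → ~unfreeze_account), we obtain O(~unfreeze_account).
From O(~unfreeze_account) and premise 10, O(~unfreeze_account → rotate_keys), we obtain O(rotate_keys).
Premise 5 is O(rotate_keys → escalate_amendment); since O(rotate_keys), deontic closure gives O(escalate_amendment).
The contrapositive of premise 3 (O(flag_transcript → ~escalate_amendment)) is O(escalate_amendment → ~flag_transcript), and O(escalate_amendment) is already established, so O(~flag_transcript).
Premises 1, 4, 11 do not contribute to this derivation.
Thus O(~flag_transcript), which is F(flag_transcript): flag_transcript is forbidden.

Forbidden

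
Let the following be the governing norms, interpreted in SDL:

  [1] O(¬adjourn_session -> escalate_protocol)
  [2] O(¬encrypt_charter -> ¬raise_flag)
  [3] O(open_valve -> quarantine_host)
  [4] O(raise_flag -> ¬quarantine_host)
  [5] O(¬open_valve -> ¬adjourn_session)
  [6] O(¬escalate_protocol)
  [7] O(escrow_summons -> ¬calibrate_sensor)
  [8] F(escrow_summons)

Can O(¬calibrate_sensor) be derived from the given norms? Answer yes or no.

No

Premise 7 is O(escrow_summons -> ¬calibrate_sensor), but O(escrow_summons) is not derivable from the premises, so it does not yield O(¬calibrate_sensor).
No other premise forces O(¬calibrate_sensor). An ideal world satisfying every premise can still have ¬calibrate_sensor false, so O(¬calibrate_sensor) is not derivable.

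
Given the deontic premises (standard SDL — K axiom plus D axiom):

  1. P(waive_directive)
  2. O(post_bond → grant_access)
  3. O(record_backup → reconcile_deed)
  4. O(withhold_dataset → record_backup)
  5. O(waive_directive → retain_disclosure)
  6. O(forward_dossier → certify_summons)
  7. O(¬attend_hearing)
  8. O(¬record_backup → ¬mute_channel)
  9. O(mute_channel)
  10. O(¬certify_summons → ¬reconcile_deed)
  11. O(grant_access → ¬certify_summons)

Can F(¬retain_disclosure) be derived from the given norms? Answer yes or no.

No

Premise 5 is O(waive_directive → retain_disclosure), but O(waive_directive) is not derivable from the premises (the permission P(waive_directive) asserts only ¬O(¬waive_directive), not O(waive_directive)), so it does not yield O(retain_disclosure).
No other premise forces O(retain_disclosure). An ideal world satisfying every premise can still have ¬retain_disclosure true, so F(¬retain_disclosure) is not derivable.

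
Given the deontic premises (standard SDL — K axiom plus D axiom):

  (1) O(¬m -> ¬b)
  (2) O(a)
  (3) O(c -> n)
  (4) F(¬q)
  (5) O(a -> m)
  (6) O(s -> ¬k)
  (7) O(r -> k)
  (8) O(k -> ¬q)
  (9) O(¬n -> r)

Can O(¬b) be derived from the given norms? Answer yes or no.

No

Premise 1 is O(¬m -> ¬b), but O(¬m) is not derivable from the premises, so it does not yield O(¬b).
No other premise forces O(¬b). An ideal world satisfying every premise can still have ¬b false, so O(¬b) is not derivable.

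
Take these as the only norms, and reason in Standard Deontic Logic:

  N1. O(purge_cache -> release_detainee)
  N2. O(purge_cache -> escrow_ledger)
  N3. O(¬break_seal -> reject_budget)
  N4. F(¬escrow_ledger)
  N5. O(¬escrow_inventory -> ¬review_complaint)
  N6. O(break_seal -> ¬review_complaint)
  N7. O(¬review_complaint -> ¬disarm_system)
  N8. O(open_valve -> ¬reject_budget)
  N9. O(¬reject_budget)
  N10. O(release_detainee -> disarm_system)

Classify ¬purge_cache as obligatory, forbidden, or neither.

Premise 9 states O(¬reject_budget) outright.
The contrapositive of premise 3 (O(¬break_seal -> reject_budget)) is O(¬reject_budget -> break_seal), and O(¬reject_budget) is already established, so O(break_seal).
Premise 6 is O(break_seal -> ¬review_complaint); since O(break_seal), deontic closure gives O(¬review_complaint).
Premise 7 is O(¬review_complaint -> ¬disarm_system); since O(¬review_complaint), deontic closure gives O(¬disarm_system).
Premise 10, O(release_detainee -> disarm_system), contraposes to O(¬disarm_system -> ¬release_detainee); with O(¬disarm_system) we get O(¬release_detainee).
Premise 1, O(purge_cache -> release_detainee), contraposes to O(¬release_detainee -> ¬purge_cache); with O(¬release_detainee) we get O(¬purge_cache).
Premises 2, 4, 5, 8 do not contribute to this derivation.
Hence ¬purge_cache is obligatory.

Obligatory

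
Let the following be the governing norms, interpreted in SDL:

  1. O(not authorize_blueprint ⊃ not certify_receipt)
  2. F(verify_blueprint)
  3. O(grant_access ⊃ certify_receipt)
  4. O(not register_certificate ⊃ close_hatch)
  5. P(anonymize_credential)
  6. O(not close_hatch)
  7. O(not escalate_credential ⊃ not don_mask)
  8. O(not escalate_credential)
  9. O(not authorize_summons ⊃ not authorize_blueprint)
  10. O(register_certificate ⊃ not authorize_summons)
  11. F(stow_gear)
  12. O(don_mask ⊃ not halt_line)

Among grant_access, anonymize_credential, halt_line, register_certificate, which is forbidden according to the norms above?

Premise 6 gives O(not close_hatch).
Premise 4, O(not register_certificate ⊃ close_hatch), contraposes to O(not close_hatch ⊃ register_certificate); with O(not close_hatch) we get O(register_certificate).
Applying K to premise 10 (O(register_certificate ⊃ not authorize_summons)) and O(register_certificate) yields O(not authorize_summons).
Premise 9 is O(not authorize_summons ⊃ not authorize_blueprint); since O(not authorize_summons), deontic closure gives O(not authorize_blueprint).
Premise 1 is O(not authorize_blueprint ⊃ not certify_receipt); since O(not authorize_blueprint), deontic closure gives O(not certify_receipt).
Premise 3, O(grant_access ⊃ certify_receipt), contraposes to O(not certify_receipt ⊃ not grant_access); with O(not certify_receipt) we get O(not grant_access).
So O(not grant_access) holds, i.e. grant_access is forbidden. None of the other listed options is forbidden under the premises.

grant_access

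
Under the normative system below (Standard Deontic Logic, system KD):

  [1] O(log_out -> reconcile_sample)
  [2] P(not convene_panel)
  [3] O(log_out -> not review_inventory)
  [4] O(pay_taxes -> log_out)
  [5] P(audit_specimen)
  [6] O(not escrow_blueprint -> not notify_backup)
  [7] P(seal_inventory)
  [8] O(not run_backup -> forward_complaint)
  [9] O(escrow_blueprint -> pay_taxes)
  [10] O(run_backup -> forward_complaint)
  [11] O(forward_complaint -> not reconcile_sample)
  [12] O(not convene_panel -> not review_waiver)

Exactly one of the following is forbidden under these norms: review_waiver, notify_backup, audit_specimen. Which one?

Premises 8 and 10 are O(not run_backup -> forward_complaint) and O(run_backup -> forward_complaint); every ideal world satisfies not run_backup or run_backup, so in either case forward_complaint holds — hence O(forward_complaint).
Premise 11 is O(forward_complaint -> not reconcile_sample); since O(forward_complaint), deontic closure gives O(not reconcile_sample).
Premise 1, O(log_out -> reconcile_sample), contraposes to O(not reconcile_sample -> not log_out); with O(not reconcile_sample) we get O(not log_out).
The contrapositive of premise 4 (O(pay_taxes -> log_out)) is O(not log_out -> not pay_taxes), and O(not log_out) is already established, so O(not pay_taxes).
Premise 9, O(escrow_blueprint -> pay_taxes), contraposes to O(not pay_taxes -> not escrow_blueprint); with O(not pay_taxes) we get O(not escrow_blueprint).
With premise 6, O(not escrow_blueprint -> not notify_backup), the K-axiom yields O(not notify_backup).
So O(not notify_backup) holds, i.e. notify_backup is forbidden. None of the other listed options is forbidden under the premises.

notify_backup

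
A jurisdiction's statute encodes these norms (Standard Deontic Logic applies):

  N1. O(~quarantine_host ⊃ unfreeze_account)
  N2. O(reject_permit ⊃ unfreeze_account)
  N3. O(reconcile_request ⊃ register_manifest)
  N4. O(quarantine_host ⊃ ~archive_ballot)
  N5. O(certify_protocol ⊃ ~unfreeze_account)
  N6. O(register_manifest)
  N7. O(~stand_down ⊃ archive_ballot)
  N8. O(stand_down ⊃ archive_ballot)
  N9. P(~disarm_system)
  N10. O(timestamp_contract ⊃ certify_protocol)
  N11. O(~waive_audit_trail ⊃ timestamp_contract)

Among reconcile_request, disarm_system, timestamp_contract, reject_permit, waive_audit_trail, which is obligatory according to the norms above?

Premises 7 and 8 are O(~stand_down ⊃ archive_ballot) and O(stand_down ⊃ archive_ballot); every ideal world satisfies ~stand_down or stand_down, so in either case archive_ballot holds — hence O(archive_ballot).
Premise 4, O(quarantine_host ⊃ ~archive_ballot), contraposes to O(archive_ballot ⊃ ~quarantine_host); with O(archive_ballot) we get O(~quarantine_host).
From O(~quarantine_host) and premise 1, O(~quarantine_host ⊃ unfreeze_account), we obtain O(unfreeze_account).
Premise 5 is O(certify_protocol ⊃ ~unfreeze_account); contrapositively O(unfreeze_account ⊃ ~certify_protocol). Since O(unfreeze_account) holds, K gives O(~certify_protocol).
The contrapositive of premise 10 (O(timestamp_contract ⊃ certify_protocol)) is O(~certify_protocol ⊃ ~timestamp_contract), and O(~certify_protocol) is already established, so O(~timestamp_contract).
The contrapositive of premise 11 (O(~waive_audit_trail ⊃ timestamp_contract)) is O(~timestamp_contract ⊃ waive_audit_trail), and O(~timestamp_contract) is already established, so O(waive_audit_trail).
So O(waive_audit_trail) holds — waive_audit_trail is obligatory. None of the other listed options is made obligatory by any chain of premises.

waive_audit_trail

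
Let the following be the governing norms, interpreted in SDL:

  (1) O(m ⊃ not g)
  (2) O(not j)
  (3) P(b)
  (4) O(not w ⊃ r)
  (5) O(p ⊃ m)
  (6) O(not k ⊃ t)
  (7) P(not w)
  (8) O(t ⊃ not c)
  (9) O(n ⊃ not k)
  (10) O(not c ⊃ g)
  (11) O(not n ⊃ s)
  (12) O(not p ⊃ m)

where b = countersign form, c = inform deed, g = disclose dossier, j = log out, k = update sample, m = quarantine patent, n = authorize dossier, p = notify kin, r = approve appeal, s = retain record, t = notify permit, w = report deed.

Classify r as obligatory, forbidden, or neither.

Premise 4 is O(not w ⊃ r), but O(not w) is not derivable from the premises (the permission P(not w) asserts only not O(w), not O(not w)), so it does not yield O(r).
No premise or chain of K-axiom applications forces O(r), and none forces O(not r). So r is neither obligatory nor forbidden under these norms.

Neither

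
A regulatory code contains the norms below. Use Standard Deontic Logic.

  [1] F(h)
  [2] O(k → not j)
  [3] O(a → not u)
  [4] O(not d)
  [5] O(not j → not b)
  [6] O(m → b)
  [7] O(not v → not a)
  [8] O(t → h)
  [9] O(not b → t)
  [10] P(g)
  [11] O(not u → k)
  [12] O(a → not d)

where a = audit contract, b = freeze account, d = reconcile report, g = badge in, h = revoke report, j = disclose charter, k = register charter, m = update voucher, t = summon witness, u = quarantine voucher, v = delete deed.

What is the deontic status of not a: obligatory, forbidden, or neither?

Premise 1, F(h), is equivalent to O(not h).
Premise 8 is O(t → h); contrapositively O(not h → not t). Since O(not h) holds, K gives O(not t).
Premise 9 is O(not b → t); contrapositively O(not t → b). Since O(not t) holds, K gives O(b).
Premise 5, O(not j → not b), contraposes to O(b → j); with O(b) we get O(j).
The contrapositive of premise 2 (O(k → not j)) is O(j → not k), and O(j) is already established, so O(not k).
Premise 11 is O(not u → k); contrapositively O(not k → u). Since O(not k) holds, K gives O(u).
Premise 3, O(a → not u), contraposes to O(u → not a); with O(u) we get O(not a).
Premises 4, 6, 7, 10, 12 do not contribute to this derivation.
Hence not a is obligatory.

Obligatory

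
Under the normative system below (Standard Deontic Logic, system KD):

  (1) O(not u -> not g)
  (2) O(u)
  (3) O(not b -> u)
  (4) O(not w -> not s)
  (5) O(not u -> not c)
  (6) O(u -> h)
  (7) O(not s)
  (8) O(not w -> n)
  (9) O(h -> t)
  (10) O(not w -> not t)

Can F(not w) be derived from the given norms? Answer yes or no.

Premise 2 gives O(u).
With premise 6, O(u -> h), the K-axiom yields O(h).
From O(h) and premise 9, O(h -> t), we obtain O(t).
Premise 10, O(not w -> not t), contraposes to O(t -> w); with O(t) we get O(w).
Premises 1, 3, 4, 5, 7, 8 do not contribute to this derivation.
So O(w) holds, i.e. F(not w). The claim follows.

Yes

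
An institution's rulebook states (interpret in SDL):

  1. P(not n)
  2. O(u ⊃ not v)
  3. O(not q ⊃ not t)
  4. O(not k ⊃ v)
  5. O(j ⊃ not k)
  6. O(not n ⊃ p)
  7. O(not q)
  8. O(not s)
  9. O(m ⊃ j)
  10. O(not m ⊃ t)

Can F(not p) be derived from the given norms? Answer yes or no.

Premise 6 is O(not n ⊃ p), but O(not n) is not derivable from the premises (the permission P(not n) asserts only not O(n), not O(not n)), so it does not yield O(p).
No other premise forces O(p). An ideal world satisfying every premise can still have not p true, so F(not p) is not derivable.

No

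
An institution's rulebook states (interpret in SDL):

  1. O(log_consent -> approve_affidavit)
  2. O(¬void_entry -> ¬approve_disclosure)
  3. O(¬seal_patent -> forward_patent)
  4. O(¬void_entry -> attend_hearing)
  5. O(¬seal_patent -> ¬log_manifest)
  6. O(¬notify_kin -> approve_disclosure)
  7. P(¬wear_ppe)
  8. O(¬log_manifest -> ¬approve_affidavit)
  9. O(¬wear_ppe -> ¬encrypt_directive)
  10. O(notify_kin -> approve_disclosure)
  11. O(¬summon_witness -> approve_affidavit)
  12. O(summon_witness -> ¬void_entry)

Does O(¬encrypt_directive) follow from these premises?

Premise 9 is O(¬wear_ppe -> ¬encrypt_directive), but O(¬wear_ppe) is not derivable from the premises (the permission P(¬wear_ppe) asserts only ¬O(wear_ppe), not O(¬wear_ppe)), so it does not yield O(¬encrypt_directive).
No other premise forces O(¬encrypt_directive). An ideal world satisfying every premise can still have ¬encrypt_directive false, so O(¬encrypt_directive) is not derivable.

No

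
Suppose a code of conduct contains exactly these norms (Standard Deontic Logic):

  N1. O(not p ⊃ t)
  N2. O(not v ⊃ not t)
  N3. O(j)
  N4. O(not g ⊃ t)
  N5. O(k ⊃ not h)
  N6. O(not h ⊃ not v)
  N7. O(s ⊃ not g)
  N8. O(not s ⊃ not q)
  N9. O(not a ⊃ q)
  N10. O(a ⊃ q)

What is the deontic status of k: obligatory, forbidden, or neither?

Forbidden

Premises 10 and 9 cover both cases: O(a ⊃ q) and O(not a ⊃ q). Since a ∨ not a is a tautology, O(q) follows.
The contrapositive of premise 8 (O(not s ⊃ not q)) is O(q ⊃ s), and O(q) is already established, so O(s).
With premise 7, O(s ⊃ not g), the K-axiom yields O(not g).
From O(not g) and premise 4, O(not g ⊃ t), we obtain O(t).
Premise 2 is O(not v ⊃ not t); contrapositively O(t ⊃ v). Since O(t) holds, K gives O(v).
Premise 6 is O(not h ⊃ not v); contrapositively O(v ⊃ h). Since O(v) holds, K gives O(h).
Premise 5, O(k ⊃ not h), contraposes to O(h ⊃ not k); with O(h) we get O(not k).
Premises 1, 3 do not contribute to this derivation.
Thus O(not k), which is F(k): k is forbidden.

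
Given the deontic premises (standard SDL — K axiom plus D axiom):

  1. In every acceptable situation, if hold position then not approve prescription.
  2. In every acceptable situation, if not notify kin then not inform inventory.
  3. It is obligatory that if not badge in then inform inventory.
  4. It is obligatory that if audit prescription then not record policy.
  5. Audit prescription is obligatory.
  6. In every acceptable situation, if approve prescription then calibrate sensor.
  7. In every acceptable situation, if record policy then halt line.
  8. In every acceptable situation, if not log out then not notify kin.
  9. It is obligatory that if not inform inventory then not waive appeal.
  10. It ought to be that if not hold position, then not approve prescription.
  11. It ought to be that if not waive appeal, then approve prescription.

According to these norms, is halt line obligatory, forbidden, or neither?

Neither

Premise 7 is O(record_policy → halt_line), but O(record_policy) is not derivable from the premises, so it does not yield O(halt_line).
No premise or chain of K-axiom applications forces O(halt_line), and none forces O(¬halt_line). So halt_line is neither obligatory nor forbidden under these norms.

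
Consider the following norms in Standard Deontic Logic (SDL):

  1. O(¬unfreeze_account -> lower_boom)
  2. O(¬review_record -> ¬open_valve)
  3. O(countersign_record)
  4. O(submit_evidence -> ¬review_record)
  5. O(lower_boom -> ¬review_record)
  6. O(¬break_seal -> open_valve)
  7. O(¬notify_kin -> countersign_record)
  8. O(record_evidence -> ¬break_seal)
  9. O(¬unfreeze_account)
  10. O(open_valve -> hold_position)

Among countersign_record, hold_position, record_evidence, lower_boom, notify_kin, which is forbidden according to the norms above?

record_evidence

Premise 9 states O(¬unfreeze_account) outright.
Applying K to premise 1 (O(¬unfreeze_account -> lower_boom)) and O(¬unfreeze_account) yields O(lower_boom).
With premise 5, O(lower_boom -> ¬review_record), the K-axiom yields O(¬review_record).
With premise 2, O(¬review_record -> ¬open_valve), the K-axiom yields O(¬open_valve).
Premise 6, O(¬break_seal -> open_valve), contraposes to O(¬open_valve -> break_seal); with O(¬open_valve) we get O(break_seal).
The contrapositive of premise 8 (O(record_evidence -> ¬break_seal)) is O(break_seal -> ¬record_evidence), and O(break_seal) is already established, so O(¬record_evidence).
So O(¬record_evidence) holds, i.e. record_evidence is forbidden. None of the other listed options is forbidden under the premises.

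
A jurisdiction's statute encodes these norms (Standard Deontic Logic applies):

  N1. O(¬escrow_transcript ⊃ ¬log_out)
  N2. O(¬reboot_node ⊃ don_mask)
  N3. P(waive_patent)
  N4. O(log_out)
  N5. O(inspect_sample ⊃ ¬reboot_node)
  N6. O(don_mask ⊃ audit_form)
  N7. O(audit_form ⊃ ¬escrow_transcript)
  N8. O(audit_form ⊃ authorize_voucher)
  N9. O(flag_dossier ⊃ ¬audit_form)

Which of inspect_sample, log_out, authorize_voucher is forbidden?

inspect_sample

From premise 4 we have O(log_out).
Premise 1 is O(¬escrow_transcript ⊃ ¬log_out); contrapositively O(log_out ⊃ escrow_transcript). Since O(log_out) holds, K gives O(escrow_transcript).
Premise 7, O(audit_form ⊃ ¬escrow_transcript), contraposes to O(escrow_transcript ⊃ ¬audit_form); with O(escrow_transcript) we get O(¬audit_form).
Premise 6, O(don_mask ⊃ audit_form), contraposes to O(¬audit_form ⊃ ¬don_mask); with O(¬audit_form) we get O(¬don_mask).
Premise 2, O(¬reboot_node ⊃ don_mask), contraposes to O(¬don_mask ⊃ reboot_node); with O(¬don_mask) we get O(reboot_node).
The contrapositive of premise 5 (O(inspect_sample ⊃ ¬reboot_node)) is O(reboot_node ⊃ ¬inspect_sample), and O(reboot_node) is already established, so O(¬inspect_sample).
So O(¬inspect_sample) holds, i.e. inspect_sample is forbidden. None of the other listed options is forbidden under the premises.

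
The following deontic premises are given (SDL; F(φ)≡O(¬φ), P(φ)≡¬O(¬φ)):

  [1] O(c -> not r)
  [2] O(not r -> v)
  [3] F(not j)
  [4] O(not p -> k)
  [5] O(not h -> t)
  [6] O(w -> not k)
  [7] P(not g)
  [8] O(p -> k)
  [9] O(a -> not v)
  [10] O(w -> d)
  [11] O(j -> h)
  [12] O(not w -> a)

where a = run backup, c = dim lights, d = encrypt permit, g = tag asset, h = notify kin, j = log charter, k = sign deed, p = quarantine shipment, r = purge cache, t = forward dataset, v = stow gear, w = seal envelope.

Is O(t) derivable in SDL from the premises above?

No

Premise 5 is O(not h -> t), but O(not h) is not derivable from the premises, so it does not yield O(t).
No other premise forces O(t). An ideal world satisfying every premise can still have t false, so O(t) is not derivable.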